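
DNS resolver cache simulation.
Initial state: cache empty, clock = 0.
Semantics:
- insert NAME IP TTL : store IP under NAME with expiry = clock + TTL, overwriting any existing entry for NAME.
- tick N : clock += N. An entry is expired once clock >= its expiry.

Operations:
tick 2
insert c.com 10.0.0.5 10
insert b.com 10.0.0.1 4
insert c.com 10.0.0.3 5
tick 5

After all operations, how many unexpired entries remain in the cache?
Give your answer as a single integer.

Op 1: tick 2 -> clock=2.
Op 2: insert c.com -> 10.0.0.5 (expiry=2+10=12). clock=2
Op 3: insert b.com -> 10.0.0.1 (expiry=2+4=6). clock=2
Op 4: insert c.com -> 10.0.0.3 (expiry=2+5=7). clock=2
Op 5: tick 5 -> clock=7. purged={b.com,c.com}
Final cache (unexpired): {} -> size=0

Answer: 0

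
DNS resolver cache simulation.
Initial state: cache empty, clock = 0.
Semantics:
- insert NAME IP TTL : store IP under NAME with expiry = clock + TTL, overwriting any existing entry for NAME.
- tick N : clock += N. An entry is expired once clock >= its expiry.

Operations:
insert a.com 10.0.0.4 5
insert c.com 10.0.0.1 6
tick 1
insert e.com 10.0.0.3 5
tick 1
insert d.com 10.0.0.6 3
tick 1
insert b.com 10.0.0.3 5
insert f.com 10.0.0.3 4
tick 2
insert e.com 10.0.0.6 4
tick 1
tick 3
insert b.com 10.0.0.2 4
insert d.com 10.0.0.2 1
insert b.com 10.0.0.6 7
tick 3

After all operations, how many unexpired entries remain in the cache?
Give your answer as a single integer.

Op 1: insert a.com -> 10.0.0.4 (expiry=0+5=5). clock=0
Op 2: insert c.com -> 10.0.0.1 (expiry=0+6=6). clock=0
Op 3: tick 1 -> clock=1.
Op 4: insert e.com -> 10.0.0.3 (expiry=1+5=6). clock=1
Op 5: tick 1 -> clock=2.
Op 6: insert d.com -> 10.0.0.6 (expiry=2+3=5). clock=2
Op 7: tick 1 -> clock=3.
Op 8: insert b.com -> 10.0.0.3 (expiry=3+5=8). clock=3
Op 9: insert f.com -> 10.0.0.3 (expiry=3+4=7). clock=3
Op 10: tick 2 -> clock=5. purged={a.com,d.com}
Op 11: insert e.com -> 10.0.0.6 (expiry=5+4=9). clock=5
Op 12: tick 1 -> clock=6. purged={c.com}
Op 13: tick 3 -> clock=9. purged={b.com,e.com,f.com}
Op 14: insert b.com -> 10.0.0.2 (expiry=9+4=13). clock=9
Op 15: insert d.com -> 10.0.0.2 (expiry=9+1=10). clock=9
Op 16: insert b.com -> 10.0.0.6 (expiry=9+7=16). clock=9
Op 17: tick 3 -> clock=12. purged={d.com}
Final cache (unexpired): {b.com} -> size=1

Answer: 1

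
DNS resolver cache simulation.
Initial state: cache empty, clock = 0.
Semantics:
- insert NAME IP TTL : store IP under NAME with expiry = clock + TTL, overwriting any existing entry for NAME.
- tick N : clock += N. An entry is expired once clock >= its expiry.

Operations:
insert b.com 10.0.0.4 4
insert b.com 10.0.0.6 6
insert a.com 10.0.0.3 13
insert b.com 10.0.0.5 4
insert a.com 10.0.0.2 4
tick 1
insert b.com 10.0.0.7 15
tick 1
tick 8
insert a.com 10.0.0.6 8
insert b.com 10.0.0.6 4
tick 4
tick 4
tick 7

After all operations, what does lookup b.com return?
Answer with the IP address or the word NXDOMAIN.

Op 1: insert b.com -> 10.0.0.4 (expiry=0+4=4). clock=0
Op 2: insert b.com -> 10.0.0.6 (expiry=0+6=6). clock=0
Op 3: insert a.com -> 10.0.0.3 (expiry=0+13=13). clock=0
Op 4: insert b.com -> 10.0.0.5 (expiry=0+4=4). clock=0
Op 5: insert a.com -> 10.0.0.2 (expiry=0+4=4). clock=0
Op 6: tick 1 -> clock=1.
Op 7: insert b.com -> 10.0.0.7 (expiry=1+15=16). clock=1
Op 8: tick 1 -> clock=2.
Op 9: tick 8 -> clock=10. purged={a.com}
Op 10: insert a.com -> 10.0.0.6 (expiry=10+8=18). clock=10
Op 11: insert b.com -> 10.0.0.6 (expiry=10+4=14). clock=10
Op 12: tick 4 -> clock=14. purged={b.com}
Op 13: tick 4 -> clock=18. purged={a.com}
Op 14: tick 7 -> clock=25.
lookup b.com: not in cache (expired or never inserted)

Answer: NXDOMAIN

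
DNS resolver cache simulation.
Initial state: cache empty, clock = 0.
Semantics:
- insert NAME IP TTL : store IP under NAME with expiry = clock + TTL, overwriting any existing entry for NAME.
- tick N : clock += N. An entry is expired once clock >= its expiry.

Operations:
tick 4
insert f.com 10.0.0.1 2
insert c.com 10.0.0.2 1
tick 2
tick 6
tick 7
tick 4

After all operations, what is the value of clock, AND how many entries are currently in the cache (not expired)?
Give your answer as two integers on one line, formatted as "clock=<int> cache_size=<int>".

Op 1: tick 4 -> clock=4.
Op 2: insert f.com -> 10.0.0.1 (expiry=4+2=6). clock=4
Op 3: insert c.com -> 10.0.0.2 (expiry=4+1=5). clock=4
Op 4: tick 2 -> clock=6. purged={c.com,f.com}
Op 5: tick 6 -> clock=12.
Op 6: tick 7 -> clock=19.
Op 7: tick 4 -> clock=23.
Final clock = 23
Final cache (unexpired): {} -> size=0

Answer: clock=23 cache_size=0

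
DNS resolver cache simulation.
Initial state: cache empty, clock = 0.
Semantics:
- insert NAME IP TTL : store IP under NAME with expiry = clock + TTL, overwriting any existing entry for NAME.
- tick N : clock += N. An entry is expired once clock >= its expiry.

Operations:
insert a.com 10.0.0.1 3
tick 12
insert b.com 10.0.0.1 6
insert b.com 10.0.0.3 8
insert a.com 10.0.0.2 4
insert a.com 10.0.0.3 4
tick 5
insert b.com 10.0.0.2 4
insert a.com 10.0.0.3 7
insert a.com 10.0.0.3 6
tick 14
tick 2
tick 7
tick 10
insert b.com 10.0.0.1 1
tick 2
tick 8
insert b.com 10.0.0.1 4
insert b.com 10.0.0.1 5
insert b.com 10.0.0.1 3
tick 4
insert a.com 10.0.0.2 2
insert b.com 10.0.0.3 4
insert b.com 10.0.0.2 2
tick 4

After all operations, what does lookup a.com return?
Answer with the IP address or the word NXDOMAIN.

Answer: NXDOMAIN

Derivation:
Op 1: insert a.com -> 10.0.0.1 (expiry=0+3=3). clock=0
Op 2: tick 12 -> clock=12. purged={a.com}
Op 3: insert b.com -> 10.0.0.1 (expiry=12+6=18). clock=12
Op 4: insert b.com -> 10.0.0.3 (expiry=12+8=20). clock=12
Op 5: insert a.com -> 10.0.0.2 (expiry=12+4=16). clock=12
Op 6: insert a.com -> 10.0.0.3 (expiry=12+4=16). clock=12
Op 7: tick 5 -> clock=17. purged={a.com}
Op 8: insert b.com -> 10.0.0.2 (expiry=17+4=21). clock=17
Op 9: insert a.com -> 10.0.0.3 (expiry=17+7=24). clock=17
Op 10: insert a.com -> 10.0.0.3 (expiry=17+6=23). clock=17
Op 11: tick 14 -> clock=31. purged={a.com,b.com}
Op 12: tick 2 -> clock=33.
Op 13: tick 7 -> clock=40.
Op 14: tick 10 -> clock=50.
Op 15: insert b.com -> 10.0.0.1 (expiry=50+1=51). clock=50
Op 16: tick 2 -> clock=52. purged={b.com}
Op 17: tick 8 -> clock=60.
Op 18: insert b.com -> 10.0.0.1 (expiry=60+4=64). clock=60
Op 19: insert b.com -> 10.0.0.1 (expiry=60+5=65). clock=60
Op 20: insert b.com -> 10.0.0.1 (expiry=60+3=63). clock=60
Op 21: tick 4 -> clock=64. purged={b.com}
Op 22: insert a.com -> 10.0.0.2 (expiry=64+2=66). clock=64
Op 23: insert b.com -> 10.0.0.3 (expiry=64+4=68). clock=64
Op 24: insert b.com -> 10.0.0.2 (expiry=64+2=66). clock=64
Op 25: tick 4 -> clock=68. purged={a.com,b.com}
lookup a.com: not in cache (expired or never inserted)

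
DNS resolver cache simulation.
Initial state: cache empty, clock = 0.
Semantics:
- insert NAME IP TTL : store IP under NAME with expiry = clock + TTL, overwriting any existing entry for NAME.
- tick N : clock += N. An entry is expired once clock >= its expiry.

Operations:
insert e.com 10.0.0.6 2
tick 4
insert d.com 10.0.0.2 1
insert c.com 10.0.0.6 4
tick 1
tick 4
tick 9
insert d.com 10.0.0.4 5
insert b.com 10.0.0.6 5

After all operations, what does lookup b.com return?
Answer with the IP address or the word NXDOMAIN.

Op 1: insert e.com -> 10.0.0.6 (expiry=0+2=2). clock=0
Op 2: tick 4 -> clock=4. purged={e.com}
Op 3: insert d.com -> 10.0.0.2 (expiry=4+1=5). clock=4
Op 4: insert c.com -> 10.0.0.6 (expiry=4+4=8). clock=4
Op 5: tick 1 -> clock=5. purged={d.com}
Op 6: tick 4 -> clock=9. purged={c.com}
Op 7: tick 9 -> clock=18.
Op 8: insert d.com -> 10.0.0.4 (expiry=18+5=23). clock=18
Op 9: insert b.com -> 10.0.0.6 (expiry=18+5=23). clock=18
lookup b.com: present, ip=10.0.0.6 expiry=23 > clock=18

Answer: 10.0.0.6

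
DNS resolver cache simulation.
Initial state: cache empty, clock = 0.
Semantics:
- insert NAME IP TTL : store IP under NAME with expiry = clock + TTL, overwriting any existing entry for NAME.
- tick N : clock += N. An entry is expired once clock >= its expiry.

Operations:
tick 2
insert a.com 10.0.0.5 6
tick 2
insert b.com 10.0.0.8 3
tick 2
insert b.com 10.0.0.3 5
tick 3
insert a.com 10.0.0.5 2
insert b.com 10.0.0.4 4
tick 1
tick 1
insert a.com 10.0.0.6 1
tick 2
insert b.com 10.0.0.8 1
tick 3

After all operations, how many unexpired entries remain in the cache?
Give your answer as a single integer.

Answer: 0

Derivation:
Op 1: tick 2 -> clock=2.
Op 2: insert a.com -> 10.0.0.5 (expiry=2+6=8). clock=2
Op 3: tick 2 -> clock=4.
Op 4: insert b.com -> 10.0.0.8 (expiry=4+3=7). clock=4
Op 5: tick 2 -> clock=6.
Op 6: insert b.com -> 10.0.0.3 (expiry=6+5=11). clock=6
Op 7: tick 3 -> clock=9. purged={a.com}
Op 8: insert a.com -> 10.0.0.5 (expiry=9+2=11). clock=9
Op 9: insert b.com -> 10.0.0.4 (expiry=9+4=13). clock=9
Op 10: tick 1 -> clock=10.
Op 11: tick 1 -> clock=11. purged={a.com}
Op 12: insert a.com -> 10.0.0.6 (expiry=11+1=12). clock=11
Op 13: tick 2 -> clock=13. purged={a.com,b.com}
Op 14: insert b.com -> 10.0.0.8 (expiry=13+1=14). clock=13
Op 15: tick 3 -> clock=16. purged={b.com}
Final cache (unexpired): {} -> size=0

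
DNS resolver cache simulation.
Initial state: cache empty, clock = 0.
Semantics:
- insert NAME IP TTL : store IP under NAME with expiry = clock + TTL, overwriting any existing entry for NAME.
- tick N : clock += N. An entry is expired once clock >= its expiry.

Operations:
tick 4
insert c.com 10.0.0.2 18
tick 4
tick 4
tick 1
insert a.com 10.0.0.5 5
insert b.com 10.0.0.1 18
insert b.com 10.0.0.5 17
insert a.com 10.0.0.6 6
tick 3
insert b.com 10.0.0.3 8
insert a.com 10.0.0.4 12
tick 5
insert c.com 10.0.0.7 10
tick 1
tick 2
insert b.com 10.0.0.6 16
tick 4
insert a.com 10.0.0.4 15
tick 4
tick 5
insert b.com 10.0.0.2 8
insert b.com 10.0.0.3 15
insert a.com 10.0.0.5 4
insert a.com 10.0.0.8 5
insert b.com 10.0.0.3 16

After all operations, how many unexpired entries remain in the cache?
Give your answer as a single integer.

Answer: 2

Derivation:
Op 1: tick 4 -> clock=4.
Op 2: insert c.com -> 10.0.0.2 (expiry=4+18=22). clock=4
Op 3: tick 4 -> clock=8.
Op 4: tick 4 -> clock=12.
Op 5: tick 1 -> clock=13.
Op 6: insert a.com -> 10.0.0.5 (expiry=13+5=18). clock=13
Op 7: insert b.com -> 10.0.0.1 (expiry=13+18=31). clock=13
Op 8: insert b.com -> 10.0.0.5 (expiry=13+17=30). clock=13
Op 9: insert a.com -> 10.0.0.6 (expiry=13+6=19). clock=13
Op 10: tick 3 -> clock=16.
Op 11: insert b.com -> 10.0.0.3 (expiry=16+8=24). clock=16
Op 12: insert a.com -> 10.0.0.4 (expiry=16+12=28). clock=16
Op 13: tick 5 -> clock=21.
Op 14: insert c.com -> 10.0.0.7 (expiry=21+10=31). clock=21
Op 15: tick 1 -> clock=22.
Op 16: tick 2 -> clock=24. purged={b.com}
Op 17: insert b.com -> 10.0.0.6 (expiry=24+16=40). clock=24
Op 18: tick 4 -> clock=28. purged={a.com}
Op 19: insert a.com -> 10.0.0.4 (expiry=28+15=43). clock=28
Op 20: tick 4 -> clock=32. purged={c.com}
Op 21: tick 5 -> clock=37.
Op 22: insert b.com -> 10.0.0.2 (expiry=37+8=45). clock=37
Op 23: insert b.com -> 10.0.0.3 (expiry=37+15=52). clock=37
Op 24: insert a.com -> 10.0.0.5 (expiry=37+4=41). clock=37
Op 25: insert a.com -> 10.0.0.8 (expiry=37+5=42). clock=37
Op 26: insert b.com -> 10.0.0.3 (expiry=37+16=53). clock=37
Final cache (unexpired): {a.com,b.com} -> size=2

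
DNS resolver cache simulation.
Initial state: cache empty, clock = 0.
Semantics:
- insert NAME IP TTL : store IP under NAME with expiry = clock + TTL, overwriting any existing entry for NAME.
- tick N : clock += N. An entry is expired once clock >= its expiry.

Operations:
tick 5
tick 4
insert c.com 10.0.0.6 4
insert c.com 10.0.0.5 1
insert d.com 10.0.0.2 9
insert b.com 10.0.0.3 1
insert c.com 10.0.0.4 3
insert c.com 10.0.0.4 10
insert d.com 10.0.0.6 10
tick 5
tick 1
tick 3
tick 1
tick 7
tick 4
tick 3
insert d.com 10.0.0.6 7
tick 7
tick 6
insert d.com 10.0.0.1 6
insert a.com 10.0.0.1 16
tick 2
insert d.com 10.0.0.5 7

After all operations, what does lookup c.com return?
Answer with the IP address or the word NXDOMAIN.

Answer: NXDOMAIN

Derivation:
Op 1: tick 5 -> clock=5.
Op 2: tick 4 -> clock=9.
Op 3: insert c.com -> 10.0.0.6 (expiry=9+4=13). clock=9
Op 4: insert c.com -> 10.0.0.5 (expiry=9+1=10). clock=9
Op 5: insert d.com -> 10.0.0.2 (expiry=9+9=18). clock=9
Op 6: insert b.com -> 10.0.0.3 (expiry=9+1=10). clock=9
Op 7: insert c.com -> 10.0.0.4 (expiry=9+3=12). clock=9
Op 8: insert c.com -> 10.0.0.4 (expiry=9+10=19). clock=9
Op 9: insert d.com -> 10.0.0.6 (expiry=9+10=19). clock=9
Op 10: tick 5 -> clock=14. purged={b.com}
Op 11: tick 1 -> clock=15.
Op 12: tick 3 -> clock=18.
Op 13: tick 1 -> clock=19. purged={c.com,d.com}
Op 14: tick 7 -> clock=26.
Op 15: tick 4 -> clock=30.
Op 16: tick 3 -> clock=33.
Op 17: insert d.com -> 10.0.0.6 (expiry=33+7=40). clock=33
Op 18: tick 7 -> clock=40. purged={d.com}
Op 19: tick 6 -> clock=46.
Op 20: insert d.com -> 10.0.0.1 (expiry=46+6=52). clock=46
Op 21: insert a.com -> 10.0.0.1 (expiry=46+16=62). clock=46
Op 22: tick 2 -> clock=48.
Op 23: insert d.com -> 10.0.0.5 (expiry=48+7=55). clock=48
lookup c.com: not in cache (expired or never inserted)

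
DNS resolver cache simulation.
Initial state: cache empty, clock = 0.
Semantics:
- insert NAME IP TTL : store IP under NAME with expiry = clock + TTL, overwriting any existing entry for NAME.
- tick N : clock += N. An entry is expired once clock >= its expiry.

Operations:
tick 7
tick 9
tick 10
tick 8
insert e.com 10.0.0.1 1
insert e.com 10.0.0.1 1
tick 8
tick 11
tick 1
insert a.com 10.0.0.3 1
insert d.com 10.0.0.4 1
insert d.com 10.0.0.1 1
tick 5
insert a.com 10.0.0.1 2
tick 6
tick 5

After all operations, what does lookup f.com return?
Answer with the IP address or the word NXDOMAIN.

Answer: NXDOMAIN

Derivation:
Op 1: tick 7 -> clock=7.
Op 2: tick 9 -> clock=16.
Op 3: tick 10 -> clock=26.
Op 4: tick 8 -> clock=34.
Op 5: insert e.com -> 10.0.0.1 (expiry=34+1=35). clock=34
Op 6: insert e.com -> 10.0.0.1 (expiry=34+1=35). clock=34
Op 7: tick 8 -> clock=42. purged={e.com}
Op 8: tick 11 -> clock=53.
Op 9: tick 1 -> clock=54.
Op 10: insert a.com -> 10.0.0.3 (expiry=54+1=55). clock=54
Op 11: insert d.com -> 10.0.0.4 (expiry=54+1=55). clock=54
Op 12: insert d.com -> 10.0.0.1 (expiry=54+1=55). clock=54
Op 13: tick 5 -> clock=59. purged={a.com,d.com}
Op 14: insert a.com -> 10.0.0.1 (expiry=59+2=61). clock=59
Op 15: tick 6 -> clock=65. purged={a.com}
Op 16: tick 5 -> clock=70.
lookup f.com: not in cache (expired or never inserted)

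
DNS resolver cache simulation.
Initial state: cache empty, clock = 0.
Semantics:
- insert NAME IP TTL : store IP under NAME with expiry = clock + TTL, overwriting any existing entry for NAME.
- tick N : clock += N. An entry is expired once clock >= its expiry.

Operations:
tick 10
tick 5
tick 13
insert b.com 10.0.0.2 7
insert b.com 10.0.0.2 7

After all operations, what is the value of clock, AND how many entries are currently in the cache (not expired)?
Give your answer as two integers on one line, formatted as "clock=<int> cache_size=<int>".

Answer: clock=28 cache_size=1

Derivation:
Op 1: tick 10 -> clock=10.
Op 2: tick 5 -> clock=15.
Op 3: tick 13 -> clock=28.
Op 4: insert b.com -> 10.0.0.2 (expiry=28+7=35). clock=28
Op 5: insert b.com -> 10.0.0.2 (expiry=28+7=35). clock=28
Final clock = 28
Final cache (unexpired): {b.com} -> size=1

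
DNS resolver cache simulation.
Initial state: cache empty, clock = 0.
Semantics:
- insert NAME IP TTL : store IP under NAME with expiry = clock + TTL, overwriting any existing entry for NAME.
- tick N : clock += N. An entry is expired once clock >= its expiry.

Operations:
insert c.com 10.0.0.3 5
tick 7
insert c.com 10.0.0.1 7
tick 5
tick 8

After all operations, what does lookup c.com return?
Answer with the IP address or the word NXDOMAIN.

Op 1: insert c.com -> 10.0.0.3 (expiry=0+5=5). clock=0
Op 2: tick 7 -> clock=7. purged={c.com}
Op 3: insert c.com -> 10.0.0.1 (expiry=7+7=14). clock=7
Op 4: tick 5 -> clock=12.
Op 5: tick 8 -> clock=20. purged={c.com}
lookup c.com: not in cache (expired or never inserted)

Answer: NXDOMAIN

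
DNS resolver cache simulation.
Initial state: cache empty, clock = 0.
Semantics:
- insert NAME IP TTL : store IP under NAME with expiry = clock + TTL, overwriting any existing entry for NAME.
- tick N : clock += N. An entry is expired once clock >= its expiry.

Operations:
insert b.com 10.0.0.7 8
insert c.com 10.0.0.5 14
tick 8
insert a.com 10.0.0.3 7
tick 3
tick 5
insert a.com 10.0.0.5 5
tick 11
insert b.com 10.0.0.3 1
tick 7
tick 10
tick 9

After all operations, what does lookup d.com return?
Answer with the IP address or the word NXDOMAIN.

Answer: NXDOMAIN

Derivation:
Op 1: insert b.com -> 10.0.0.7 (expiry=0+8=8). clock=0
Op 2: insert c.com -> 10.0.0.5 (expiry=0+14=14). clock=0
Op 3: tick 8 -> clock=8. purged={b.com}
Op 4: insert a.com -> 10.0.0.3 (expiry=8+7=15). clock=8
Op 5: tick 3 -> clock=11.
Op 6: tick 5 -> clock=16. purged={a.com,c.com}
Op 7: insert a.com -> 10.0.0.5 (expiry=16+5=21). clock=16
Op 8: tick 11 -> clock=27. purged={a.com}
Op 9: insert b.com -> 10.0.0.3 (expiry=27+1=28). clock=27
Op 10: tick 7 -> clock=34. purged={b.com}
Op 11: tick 10 -> clock=44.
Op 12: tick 9 -> clock=53.
lookup d.com: not in cache (expired or never inserted)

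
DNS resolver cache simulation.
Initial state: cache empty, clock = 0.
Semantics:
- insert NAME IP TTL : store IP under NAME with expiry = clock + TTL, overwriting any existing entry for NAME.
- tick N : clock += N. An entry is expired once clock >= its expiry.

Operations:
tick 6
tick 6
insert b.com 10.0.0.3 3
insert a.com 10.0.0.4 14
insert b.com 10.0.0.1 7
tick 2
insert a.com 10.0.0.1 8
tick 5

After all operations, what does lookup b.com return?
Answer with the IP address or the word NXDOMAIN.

Answer: NXDOMAIN

Derivation:
Op 1: tick 6 -> clock=6.
Op 2: tick 6 -> clock=12.
Op 3: insert b.com -> 10.0.0.3 (expiry=12+3=15). clock=12
Op 4: insert a.com -> 10.0.0.4 (expiry=12+14=26). clock=12
Op 5: insert b.com -> 10.0.0.1 (expiry=12+7=19). clock=12
Op 6: tick 2 -> clock=14.
Op 7: insert a.com -> 10.0.0.1 (expiry=14+8=22). clock=14
Op 8: tick 5 -> clock=19. purged={b.com}
lookup b.com: not in cache (expired or never inserted)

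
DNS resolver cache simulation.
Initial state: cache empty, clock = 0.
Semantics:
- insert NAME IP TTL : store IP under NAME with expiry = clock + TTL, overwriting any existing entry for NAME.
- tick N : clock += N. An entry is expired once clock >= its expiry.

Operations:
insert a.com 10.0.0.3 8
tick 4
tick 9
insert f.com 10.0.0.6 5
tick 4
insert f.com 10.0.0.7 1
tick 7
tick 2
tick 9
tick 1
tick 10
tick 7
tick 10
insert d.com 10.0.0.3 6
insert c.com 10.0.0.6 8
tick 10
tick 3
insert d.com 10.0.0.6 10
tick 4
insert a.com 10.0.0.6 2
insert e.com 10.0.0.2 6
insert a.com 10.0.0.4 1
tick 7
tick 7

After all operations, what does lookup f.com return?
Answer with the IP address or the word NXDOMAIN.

Answer: NXDOMAIN

Derivation:
Op 1: insert a.com -> 10.0.0.3 (expiry=0+8=8). clock=0
Op 2: tick 4 -> clock=4.
Op 3: tick 9 -> clock=13. purged={a.com}
Op 4: insert f.com -> 10.0.0.6 (expiry=13+5=18). clock=13
Op 5: tick 4 -> clock=17.
Op 6: insert f.com -> 10.0.0.7 (expiry=17+1=18). clock=17
Op 7: tick 7 -> clock=24. purged={f.com}
Op 8: tick 2 -> clock=26.
Op 9: tick 9 -> clock=35.
Op 10: tick 1 -> clock=36.
Op 11: tick 10 -> clock=46.
Op 12: tick 7 -> clock=53.
Op 13: tick 10 -> clock=63.
Op 14: insert d.com -> 10.0.0.3 (expiry=63+6=69). clock=63
Op 15: insert c.com -> 10.0.0.6 (expiry=63+8=71). clock=63
Op 16: tick 10 -> clock=73. purged={c.com,d.com}
Op 17: tick 3 -> clock=76.
Op 18: insert d.com -> 10.0.0.6 (expiry=76+10=86). clock=76
Op 19: tick 4 -> clock=80.
Op 20: insert a.com -> 10.0.0.6 (expiry=80+2=82). clock=80
Op 21: insert e.com -> 10.0.0.2 (expiry=80+6=86). clock=80
Op 22: insert a.com -> 10.0.0.4 (expiry=80+1=81). clock=80
Op 23: tick 7 -> clock=87. purged={a.com,d.com,e.com}
Op 24: tick 7 -> clock=94.
lookup f.com: not in cache (expired or never inserted)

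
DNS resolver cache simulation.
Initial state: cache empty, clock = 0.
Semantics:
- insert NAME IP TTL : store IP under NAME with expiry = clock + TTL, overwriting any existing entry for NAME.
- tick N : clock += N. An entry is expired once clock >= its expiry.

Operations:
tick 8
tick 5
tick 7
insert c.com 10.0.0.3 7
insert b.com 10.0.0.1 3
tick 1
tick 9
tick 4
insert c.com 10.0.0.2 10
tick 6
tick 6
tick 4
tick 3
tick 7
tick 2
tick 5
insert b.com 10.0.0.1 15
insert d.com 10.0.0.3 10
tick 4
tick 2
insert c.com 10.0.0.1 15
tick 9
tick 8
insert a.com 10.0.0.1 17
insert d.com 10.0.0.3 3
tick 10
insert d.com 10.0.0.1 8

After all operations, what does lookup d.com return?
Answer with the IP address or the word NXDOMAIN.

Op 1: tick 8 -> clock=8.
Op 2: tick 5 -> clock=13.
Op 3: tick 7 -> clock=20.
Op 4: insert c.com -> 10.0.0.3 (expiry=20+7=27). clock=20
Op 5: insert b.com -> 10.0.0.1 (expiry=20+3=23). clock=20
Op 6: tick 1 -> clock=21.
Op 7: tick 9 -> clock=30. purged={b.com,c.com}
Op 8: tick 4 -> clock=34.
Op 9: insert c.com -> 10.0.0.2 (expiry=34+10=44). clock=34
Op 10: tick 6 -> clock=40.
Op 11: tick 6 -> clock=46. purged={c.com}
Op 12: tick 4 -> clock=50.
Op 13: tick 3 -> clock=53.
Op 14: tick 7 -> clock=60.
Op 15: tick 2 -> clock=62.
Op 16: tick 5 -> clock=67.
Op 17: insert b.com -> 10.0.0.1 (expiry=67+15=82). clock=67
Op 18: insert d.com -> 10.0.0.3 (expiry=67+10=77). clock=67
Op 19: tick 4 -> clock=71.
Op 20: tick 2 -> clock=73.
Op 21: insert c.com -> 10.0.0.1 (expiry=73+15=88). clock=73
Op 22: tick 9 -> clock=82. purged={b.com,d.com}
Op 23: tick 8 -> clock=90. purged={c.com}
Op 24: insert a.com -> 10.0.0.1 (expiry=90+17=107). clock=90
Op 25: insert d.com -> 10.0.0.3 (expiry=90+3=93). clock=90
Op 26: tick 10 -> clock=100. purged={d.com}
Op 27: insert d.com -> 10.0.0.1 (expiry=100+8=108). clock=100
lookup d.com: present, ip=10.0.0.1 expiry=108 > clock=100

Answer: 10.0.0.1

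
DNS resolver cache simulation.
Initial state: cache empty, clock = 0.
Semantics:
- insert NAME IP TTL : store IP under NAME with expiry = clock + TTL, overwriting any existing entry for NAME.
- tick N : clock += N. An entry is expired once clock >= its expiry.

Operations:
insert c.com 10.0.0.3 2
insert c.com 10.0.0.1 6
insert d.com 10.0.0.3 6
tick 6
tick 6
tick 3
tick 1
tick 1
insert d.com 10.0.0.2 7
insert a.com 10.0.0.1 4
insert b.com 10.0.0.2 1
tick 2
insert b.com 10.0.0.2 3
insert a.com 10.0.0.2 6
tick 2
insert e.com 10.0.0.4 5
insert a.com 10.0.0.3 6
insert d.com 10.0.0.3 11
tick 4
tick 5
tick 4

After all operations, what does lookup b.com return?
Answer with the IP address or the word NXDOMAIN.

Op 1: insert c.com -> 10.0.0.3 (expiry=0+2=2). clock=0
Op 2: insert c.com -> 10.0.0.1 (expiry=0+6=6). clock=0
Op 3: insert d.com -> 10.0.0.3 (expiry=0+6=6). clock=0
Op 4: tick 6 -> clock=6. purged={c.com,d.com}
Op 5: tick 6 -> clock=12.
Op 6: tick 3 -> clock=15.
Op 7: tick 1 -> clock=16.
Op 8: tick 1 -> clock=17.
Op 9: insert d.com -> 10.0.0.2 (expiry=17+7=24). clock=17
Op 10: insert a.com -> 10.0.0.1 (expiry=17+4=21). clock=17
Op 11: insert b.com -> 10.0.0.2 (expiry=17+1=18). clock=17
Op 12: tick 2 -> clock=19. purged={b.com}
Op 13: insert b.com -> 10.0.0.2 (expiry=19+3=22). clock=19
Op 14: insert a.com -> 10.0.0.2 (expiry=19+6=25). clock=19
Op 15: tick 2 -> clock=21.
Op 16: insert e.com -> 10.0.0.4 (expiry=21+5=26). clock=21
Op 17: insert a.com -> 10.0.0.3 (expiry=21+6=27). clock=21
Op 18: insert d.com -> 10.0.0.3 (expiry=21+11=32). clock=21
Op 19: tick 4 -> clock=25. purged={b.com}
Op 20: tick 5 -> clock=30. purged={a.com,e.com}
Op 21: tick 4 -> clock=34. purged={d.com}
lookup b.com: not in cache (expired or never inserted)

Answer: NXDOMAIN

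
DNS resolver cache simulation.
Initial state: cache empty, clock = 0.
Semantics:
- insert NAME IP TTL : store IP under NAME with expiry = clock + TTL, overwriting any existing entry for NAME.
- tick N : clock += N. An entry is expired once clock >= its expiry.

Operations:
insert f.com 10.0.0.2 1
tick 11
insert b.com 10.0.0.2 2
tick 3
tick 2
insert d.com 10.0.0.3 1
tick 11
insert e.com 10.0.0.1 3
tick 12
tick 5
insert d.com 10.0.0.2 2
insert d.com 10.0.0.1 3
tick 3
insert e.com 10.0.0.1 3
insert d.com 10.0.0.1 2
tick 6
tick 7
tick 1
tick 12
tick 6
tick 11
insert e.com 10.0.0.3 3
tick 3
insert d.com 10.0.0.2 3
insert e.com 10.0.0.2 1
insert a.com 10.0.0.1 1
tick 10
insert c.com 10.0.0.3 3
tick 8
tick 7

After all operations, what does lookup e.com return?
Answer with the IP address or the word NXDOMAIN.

Answer: NXDOMAIN

Derivation:
Op 1: insert f.com -> 10.0.0.2 (expiry=0+1=1). clock=0
Op 2: tick 11 -> clock=11. purged={f.com}
Op 3: insert b.com -> 10.0.0.2 (expiry=11+2=13). clock=11
Op 4: tick 3 -> clock=14. purged={b.com}
Op 5: tick 2 -> clock=16.
Op 6: insert d.com -> 10.0.0.3 (expiry=16+1=17). clock=16
Op 7: tick 11 -> clock=27. purged={d.com}
Op 8: insert e.com -> 10.0.0.1 (expiry=27+3=30). clock=27
Op 9: tick 12 -> clock=39. purged={e.com}
Op 10: tick 5 -> clock=44.
Op 11: insert d.com -> 10.0.0.2 (expiry=44+2=46). clock=44
Op 12: insert d.com -> 10.0.0.1 (expiry=44+3=47). clock=44
Op 13: tick 3 -> clock=47. purged={d.com}
Op 14: insert e.com -> 10.0.0.1 (expiry=47+3=50). clock=47
Op 15: insert d.com -> 10.0.0.1 (expiry=47+2=49). clock=47
Op 16: tick 6 -> clock=53. purged={d.com,e.com}
Op 17: tick 7 -> clock=60.
Op 18: tick 1 -> clock=61.
Op 19: tick 12 -> clock=73.
Op 20: tick 6 -> clock=79.
Op 21: tick 11 -> clock=90.
Op 22: insert e.com -> 10.0.0.3 (expiry=90+3=93). clock=90
Op 23: tick 3 -> clock=93. purged={e.com}
Op 24: insert d.com -> 10.0.0.2 (expiry=93+3=96). clock=93
Op 25: insert e.com -> 10.0.0.2 (expiry=93+1=94). clock=93
Op 26: insert a.com -> 10.0.0.1 (expiry=93+1=94). clock=93
Op 27: tick 10 -> clock=103. purged={a.com,d.com,e.com}
Op 28: insert c.com -> 10.0.0.3 (expiry=103+3=106). clock=103
Op 29: tick 8 -> clock=111. purged={c.com}
Op 30: tick 7 -> clock=118.
lookup e.com: not in cache (expired or never inserted)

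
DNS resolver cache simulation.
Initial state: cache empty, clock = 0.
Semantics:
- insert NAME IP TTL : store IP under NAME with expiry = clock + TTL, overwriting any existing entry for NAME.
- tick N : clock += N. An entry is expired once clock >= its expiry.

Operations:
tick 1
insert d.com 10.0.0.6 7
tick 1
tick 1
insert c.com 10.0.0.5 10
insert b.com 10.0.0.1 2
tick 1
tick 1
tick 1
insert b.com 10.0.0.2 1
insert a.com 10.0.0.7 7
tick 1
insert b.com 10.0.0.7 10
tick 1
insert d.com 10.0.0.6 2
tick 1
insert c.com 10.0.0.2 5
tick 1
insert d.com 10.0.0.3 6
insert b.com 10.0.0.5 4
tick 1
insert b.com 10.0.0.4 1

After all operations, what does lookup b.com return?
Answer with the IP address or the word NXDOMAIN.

Answer: 10.0.0.4

Derivation:
Op 1: tick 1 -> clock=1.
Op 2: insert d.com -> 10.0.0.6 (expiry=1+7=8). clock=1
Op 3: tick 1 -> clock=2.
Op 4: tick 1 -> clock=3.
Op 5: insert c.com -> 10.0.0.5 (expiry=3+10=13). clock=3
Op 6: insert b.com -> 10.0.0.1 (expiry=3+2=5). clock=3
Op 7: tick 1 -> clock=4.
Op 8: tick 1 -> clock=5. purged={b.com}
Op 9: tick 1 -> clock=6.
Op 10: insert b.com -> 10.0.0.2 (expiry=6+1=7). clock=6
Op 11: insert a.com -> 10.0.0.7 (expiry=6+7=13). clock=6
Op 12: tick 1 -> clock=7. purged={b.com}
Op 13: insert b.com -> 10.0.0.7 (expiry=7+10=17). clock=7
Op 14: tick 1 -> clock=8. purged={d.com}
Op 15: insert d.com -> 10.0.0.6 (expiry=8+2=10). clock=8
Op 16: tick 1 -> clock=9.
Op 17: insert c.com -> 10.0.0.2 (expiry=9+5=14). clock=9
Op 18: tick 1 -> clock=10. purged={d.com}
Op 19: insert d.com -> 10.0.0.3 (expiry=10+6=16). clock=10
Op 20: insert b.com -> 10.0.0.5 (expiry=10+4=14). clock=10
Op 21: tick 1 -> clock=11.
Op 22: insert b.com -> 10.0.0.4 (expiry=11+1=12). clock=11
lookup b.com: present, ip=10.0.0.4 expiry=12 > clock=11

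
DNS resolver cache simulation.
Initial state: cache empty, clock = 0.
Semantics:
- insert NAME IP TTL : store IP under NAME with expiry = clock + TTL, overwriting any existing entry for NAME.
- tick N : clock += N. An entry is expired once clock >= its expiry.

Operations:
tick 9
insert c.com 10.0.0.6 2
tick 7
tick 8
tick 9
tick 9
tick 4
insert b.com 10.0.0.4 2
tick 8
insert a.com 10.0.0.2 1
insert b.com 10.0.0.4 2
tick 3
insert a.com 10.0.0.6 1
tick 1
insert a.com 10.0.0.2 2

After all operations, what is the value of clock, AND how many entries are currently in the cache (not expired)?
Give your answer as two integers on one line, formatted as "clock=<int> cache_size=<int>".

Answer: clock=58 cache_size=1

Derivation:
Op 1: tick 9 -> clock=9.
Op 2: insert c.com -> 10.0.0.6 (expiry=9+2=11). clock=9
Op 3: tick 7 -> clock=16. purged={c.com}
Op 4: tick 8 -> clock=24.
Op 5: tick 9 -> clock=33.
Op 6: tick 9 -> clock=42.
Op 7: tick 4 -> clock=46.
Op 8: insert b.com -> 10.0.0.4 (expiry=46+2=48). clock=46
Op 9: tick 8 -> clock=54. purged={b.com}
Op 10: insert a.com -> 10.0.0.2 (expiry=54+1=55). clock=54
Op 11: insert b.com -> 10.0.0.4 (expiry=54+2=56). clock=54
Op 12: tick 3 -> clock=57. purged={a.com,b.com}
Op 13: insert a.com -> 10.0.0.6 (expiry=57+1=58). clock=57
Op 14: tick 1 -> clock=58. purged={a.com}
Op 15: insert a.com -> 10.0.0.2 (expiry=58+2=60). clock=58
Final clock = 58
Final cache (unexpired): {a.com} -> size=1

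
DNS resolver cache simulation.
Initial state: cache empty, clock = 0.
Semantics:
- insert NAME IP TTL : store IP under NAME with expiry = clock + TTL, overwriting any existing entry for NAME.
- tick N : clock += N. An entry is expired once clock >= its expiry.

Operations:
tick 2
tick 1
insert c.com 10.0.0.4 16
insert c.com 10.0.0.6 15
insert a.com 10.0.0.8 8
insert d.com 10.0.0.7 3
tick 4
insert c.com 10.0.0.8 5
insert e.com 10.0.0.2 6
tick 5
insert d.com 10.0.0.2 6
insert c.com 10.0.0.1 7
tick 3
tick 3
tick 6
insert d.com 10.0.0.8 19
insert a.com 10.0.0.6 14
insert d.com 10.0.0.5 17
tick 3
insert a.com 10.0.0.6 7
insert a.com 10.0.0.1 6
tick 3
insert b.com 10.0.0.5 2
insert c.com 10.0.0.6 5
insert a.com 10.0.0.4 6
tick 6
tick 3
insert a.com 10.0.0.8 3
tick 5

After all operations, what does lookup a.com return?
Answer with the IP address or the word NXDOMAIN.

Op 1: tick 2 -> clock=2.
Op 2: tick 1 -> clock=3.
Op 3: insert c.com -> 10.0.0.4 (expiry=3+16=19). clock=3
Op 4: insert c.com -> 10.0.0.6 (expiry=3+15=18). clock=3
Op 5: insert a.com -> 10.0.0.8 (expiry=3+8=11). clock=3
Op 6: insert d.com -> 10.0.0.7 (expiry=3+3=6). clock=3
Op 7: tick 4 -> clock=7. purged={d.com}
Op 8: insert c.com -> 10.0.0.8 (expiry=7+5=12). clock=7
Op 9: insert e.com -> 10.0.0.2 (expiry=7+6=13). clock=7
Op 10: tick 5 -> clock=12. purged={a.com,c.com}
Op 11: insert d.com -> 10.0.0.2 (expiry=12+6=18). clock=12
Op 12: insert c.com -> 10.0.0.1 (expiry=12+7=19). clock=12
Op 13: tick 3 -> clock=15. purged={e.com}
Op 14: tick 3 -> clock=18. purged={d.com}
Op 15: tick 6 -> clock=24. purged={c.com}
Op 16: insert d.com -> 10.0.0.8 (expiry=24+19=43). clock=24
Op 17: insert a.com -> 10.0.0.6 (expiry=24+14=38). clock=24
Op 18: insert d.com -> 10.0.0.5 (expiry=24+17=41). clock=24
Op 19: tick 3 -> clock=27.
Op 20: insert a.com -> 10.0.0.6 (expiry=27+7=34). clock=27
Op 21: insert a.com -> 10.0.0.1 (expiry=27+6=33). clock=27
Op 22: tick 3 -> clock=30.
Op 23: insert b.com -> 10.0.0.5 (expiry=30+2=32). clock=30
Op 24: insert c.com -> 10.0.0.6 (expiry=30+5=35). clock=30
Op 25: insert a.com -> 10.0.0.4 (expiry=30+6=36). clock=30
Op 26: tick 6 -> clock=36. purged={a.com,b.com,c.com}
Op 27: tick 3 -> clock=39.
Op 28: insert a.com -> 10.0.0.8 (expiry=39+3=42). clock=39
Op 29: tick 5 -> clock=44. purged={a.com,d.com}
lookup a.com: not in cache (expired or never inserted)

Answer: NXDOMAIN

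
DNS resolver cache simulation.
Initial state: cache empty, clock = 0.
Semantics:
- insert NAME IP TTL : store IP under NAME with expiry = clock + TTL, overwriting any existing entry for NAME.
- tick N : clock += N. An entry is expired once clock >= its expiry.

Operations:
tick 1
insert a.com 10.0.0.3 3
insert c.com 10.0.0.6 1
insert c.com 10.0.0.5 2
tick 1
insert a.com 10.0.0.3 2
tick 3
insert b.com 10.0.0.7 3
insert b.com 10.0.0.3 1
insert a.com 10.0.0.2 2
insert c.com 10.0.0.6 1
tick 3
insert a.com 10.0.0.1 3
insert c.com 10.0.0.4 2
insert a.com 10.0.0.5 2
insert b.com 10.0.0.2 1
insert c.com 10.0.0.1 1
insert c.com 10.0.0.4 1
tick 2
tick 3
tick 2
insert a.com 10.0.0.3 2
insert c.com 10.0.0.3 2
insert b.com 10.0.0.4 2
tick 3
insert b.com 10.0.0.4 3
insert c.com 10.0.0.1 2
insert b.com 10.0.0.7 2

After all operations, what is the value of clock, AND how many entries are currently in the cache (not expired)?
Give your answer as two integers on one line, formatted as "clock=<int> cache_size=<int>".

Answer: clock=18 cache_size=2

Derivation:
Op 1: tick 1 -> clock=1.
Op 2: insert a.com -> 10.0.0.3 (expiry=1+3=4). clock=1
Op 3: insert c.com -> 10.0.0.6 (expiry=1+1=2). clock=1
Op 4: insert c.com -> 10.0.0.5 (expiry=1+2=3). clock=1
Op 5: tick 1 -> clock=2.
Op 6: insert a.com -> 10.0.0.3 (expiry=2+2=4). clock=2
Op 7: tick 3 -> clock=5. purged={a.com,c.com}
Op 8: insert b.com -> 10.0.0.7 (expiry=5+3=8). clock=5
Op 9: insert b.com -> 10.0.0.3 (expiry=5+1=6). clock=5
Op 10: insert a.com -> 10.0.0.2 (expiry=5+2=7). clock=5
Op 11: insert c.com -> 10.0.0.6 (expiry=5+1=6). clock=5
Op 12: tick 3 -> clock=8. purged={a.com,b.com,c.com}
Op 13: insert a.com -> 10.0.0.1 (expiry=8+3=11). clock=8
Op 14: insert c.com -> 10.0.0.4 (expiry=8+2=10). clock=8
Op 15: insert a.com -> 10.0.0.5 (expiry=8+2=10). clock=8
Op 16: insert b.com -> 10.0.0.2 (expiry=8+1=9). clock=8
Op 17: insert c.com -> 10.0.0.1 (expiry=8+1=9). clock=8
Op 18: insert c.com -> 10.0.0.4 (expiry=8+1=9). clock=8
Op 19: tick 2 -> clock=10. purged={a.com,b.com,c.com}
Op 20: tick 3 -> clock=13.
Op 21: tick 2 -> clock=15.
Op 22: insert a.com -> 10.0.0.3 (expiry=15+2=17). clock=15
Op 23: insert c.com -> 10.0.0.3 (expiry=15+2=17). clock=15
Op 24: insert b.com -> 10.0.0.4 (expiry=15+2=17). clock=15
Op 25: tick 3 -> clock=18. purged={a.com,b.com,c.com}
Op 26: insert b.com -> 10.0.0.4 (expiry=18+3=21). clock=18
Op 27: insert c.com -> 10.0.0.1 (expiry=18+2=20). clock=18
Op 28: insert b.com -> 10.0.0.7 (expiry=18+2=20). clock=18
Final clock = 18
Final cache (unexpired): {b.com,c.com} -> size=2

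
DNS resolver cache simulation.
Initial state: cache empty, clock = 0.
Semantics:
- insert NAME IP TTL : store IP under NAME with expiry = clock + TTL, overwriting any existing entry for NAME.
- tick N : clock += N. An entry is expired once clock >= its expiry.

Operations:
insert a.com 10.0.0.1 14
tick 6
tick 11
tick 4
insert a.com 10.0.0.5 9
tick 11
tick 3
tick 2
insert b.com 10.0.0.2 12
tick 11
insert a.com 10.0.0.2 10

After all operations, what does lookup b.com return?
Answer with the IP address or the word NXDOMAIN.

Op 1: insert a.com -> 10.0.0.1 (expiry=0+14=14). clock=0
Op 2: tick 6 -> clock=6.
Op 3: tick 11 -> clock=17. purged={a.com}
Op 4: tick 4 -> clock=21.
Op 5: insert a.com -> 10.0.0.5 (expiry=21+9=30). clock=21
Op 6: tick 11 -> clock=32. purged={a.com}
Op 7: tick 3 -> clock=35.
Op 8: tick 2 -> clock=37.
Op 9: insert b.com -> 10.0.0.2 (expiry=37+12=49). clock=37
Op 10: tick 11 -> clock=48.
Op 11: insert a.com -> 10.0.0.2 (expiry=48+10=58). clock=48
lookup b.com: present, ip=10.0.0.2 expiry=49 > clock=48

Answer: 10.0.0.2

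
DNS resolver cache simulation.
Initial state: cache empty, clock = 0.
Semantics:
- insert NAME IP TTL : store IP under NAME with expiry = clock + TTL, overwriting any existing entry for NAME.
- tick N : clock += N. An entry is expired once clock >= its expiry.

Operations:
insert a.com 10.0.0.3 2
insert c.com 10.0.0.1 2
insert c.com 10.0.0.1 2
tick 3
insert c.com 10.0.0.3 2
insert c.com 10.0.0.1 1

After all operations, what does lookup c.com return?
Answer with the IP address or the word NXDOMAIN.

Answer: 10.0.0.1

Derivation:
Op 1: insert a.com -> 10.0.0.3 (expiry=0+2=2). clock=0
Op 2: insert c.com -> 10.0.0.1 (expiry=0+2=2). clock=0
Op 3: insert c.com -> 10.0.0.1 (expiry=0+2=2). clock=0
Op 4: tick 3 -> clock=3. purged={a.com,c.com}
Op 5: insert c.com -> 10.0.0.3 (expiry=3+2=5). clock=3
Op 6: insert c.com -> 10.0.0.1 (expiry=3+1=4). clock=3
lookup c.com: present, ip=10.0.0.1 expiry=4 > clock=3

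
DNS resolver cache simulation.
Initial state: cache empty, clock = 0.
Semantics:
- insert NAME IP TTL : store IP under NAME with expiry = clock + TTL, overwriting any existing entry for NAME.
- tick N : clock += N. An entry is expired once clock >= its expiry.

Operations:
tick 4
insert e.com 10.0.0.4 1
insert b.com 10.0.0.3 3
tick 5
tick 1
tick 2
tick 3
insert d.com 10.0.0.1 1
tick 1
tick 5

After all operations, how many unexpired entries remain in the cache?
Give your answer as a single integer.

Answer: 0

Derivation:
Op 1: tick 4 -> clock=4.
Op 2: insert e.com -> 10.0.0.4 (expiry=4+1=5). clock=4
Op 3: insert b.com -> 10.0.0.3 (expiry=4+3=7). clock=4
Op 4: tick 5 -> clock=9. purged={b.com,e.com}
Op 5: tick 1 -> clock=10.
Op 6: tick 2 -> clock=12.
Op 7: tick 3 -> clock=15.
Op 8: insert d.com -> 10.0.0.1 (expiry=15+1=16). clock=15
Op 9: tick 1 -> clock=16. purged={d.com}
Op 10: tick 5 -> clock=21.
Final cache (unexpired): {} -> size=0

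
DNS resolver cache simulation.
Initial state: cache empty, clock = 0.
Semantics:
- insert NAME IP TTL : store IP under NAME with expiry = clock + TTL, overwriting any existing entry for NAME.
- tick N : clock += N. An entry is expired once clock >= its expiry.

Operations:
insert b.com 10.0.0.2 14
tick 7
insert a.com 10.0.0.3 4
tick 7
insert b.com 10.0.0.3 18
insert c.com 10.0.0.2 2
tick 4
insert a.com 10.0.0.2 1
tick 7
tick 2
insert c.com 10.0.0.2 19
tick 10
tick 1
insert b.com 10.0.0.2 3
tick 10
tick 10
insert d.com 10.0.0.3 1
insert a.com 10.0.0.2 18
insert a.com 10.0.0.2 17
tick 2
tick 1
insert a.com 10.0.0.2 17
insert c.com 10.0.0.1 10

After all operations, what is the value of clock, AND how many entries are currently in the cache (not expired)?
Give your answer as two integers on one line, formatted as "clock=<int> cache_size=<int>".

Answer: clock=61 cache_size=2

Derivation:
Op 1: insert b.com -> 10.0.0.2 (expiry=0+14=14). clock=0
Op 2: tick 7 -> clock=7.
Op 3: insert a.com -> 10.0.0.3 (expiry=7+4=11). clock=7
Op 4: tick 7 -> clock=14. purged={a.com,b.com}
Op 5: insert b.com -> 10.0.0.3 (expiry=14+18=32). clock=14
Op 6: insert c.com -> 10.0.0.2 (expiry=14+2=16). clock=14
Op 7: tick 4 -> clock=18. purged={c.com}
Op 8: insert a.com -> 10.0.0.2 (expiry=18+1=19). clock=18
Op 9: tick 7 -> clock=25. purged={a.com}
Op 10: tick 2 -> clock=27.
Op 11: insert c.com -> 10.0.0.2 (expiry=27+19=46). clock=27
Op 12: tick 10 -> clock=37. purged={b.com}
Op 13: tick 1 -> clock=38.
Op 14: insert b.com -> 10.0.0.2 (expiry=38+3=41). clock=38
Op 15: tick 10 -> clock=48. purged={b.com,c.com}
Op 16: tick 10 -> clock=58.
Op 17: insert d.com -> 10.0.0.3 (expiry=58+1=59). clock=58
Op 18: insert a.com -> 10.0.0.2 (expiry=58+18=76). clock=58
Op 19: insert a.com -> 10.0.0.2 (expiry=58+17=75). clock=58
Op 20: tick 2 -> clock=60. purged={d.com}
Op 21: tick 1 -> clock=61.
Op 22: insert a.com -> 10.0.0.2 (expiry=61+17=78). clock=61
Op 23: insert c.com -> 10.0.0.1 (expiry=61+10=71). clock=61
Final clock = 61
Final cache (unexpired): {a.com,c.com} -> size=2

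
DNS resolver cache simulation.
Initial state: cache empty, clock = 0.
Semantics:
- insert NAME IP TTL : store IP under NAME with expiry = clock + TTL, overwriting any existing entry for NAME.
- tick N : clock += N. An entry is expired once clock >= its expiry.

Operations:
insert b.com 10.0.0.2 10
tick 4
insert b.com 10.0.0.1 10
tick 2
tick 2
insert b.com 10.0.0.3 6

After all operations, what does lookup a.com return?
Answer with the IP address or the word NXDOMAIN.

Answer: NXDOMAIN

Derivation:
Op 1: insert b.com -> 10.0.0.2 (expiry=0+10=10). clock=0
Op 2: tick 4 -> clock=4.
Op 3: insert b.com -> 10.0.0.1 (expiry=4+10=14). clock=4
Op 4: tick 2 -> clock=6.
Op 5: tick 2 -> clock=8.
Op 6: insert b.com -> 10.0.0.3 (expiry=8+6=14). clock=8
lookup a.com: not in cache (expired or never inserted)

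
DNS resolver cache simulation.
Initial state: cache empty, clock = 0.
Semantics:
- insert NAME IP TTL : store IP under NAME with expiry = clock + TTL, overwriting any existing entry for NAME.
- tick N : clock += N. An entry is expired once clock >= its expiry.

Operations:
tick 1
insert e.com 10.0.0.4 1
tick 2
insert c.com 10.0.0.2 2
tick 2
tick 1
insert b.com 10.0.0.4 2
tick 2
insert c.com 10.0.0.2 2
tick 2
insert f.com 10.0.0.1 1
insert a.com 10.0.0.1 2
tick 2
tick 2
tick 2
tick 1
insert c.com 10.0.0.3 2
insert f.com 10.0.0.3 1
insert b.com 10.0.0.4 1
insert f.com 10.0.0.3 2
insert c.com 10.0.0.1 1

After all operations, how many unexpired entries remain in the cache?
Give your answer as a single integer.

Answer: 3

Derivation:
Op 1: tick 1 -> clock=1.
Op 2: insert e.com -> 10.0.0.4 (expiry=1+1=2). clock=1
Op 3: tick 2 -> clock=3. purged={e.com}
Op 4: insert c.com -> 10.0.0.2 (expiry=3+2=5). clock=3
Op 5: tick 2 -> clock=5. purged={c.com}
Op 6: tick 1 -> clock=6.
Op 7: insert b.com -> 10.0.0.4 (expiry=6+2=8). clock=6
Op 8: tick 2 -> clock=8. purged={b.com}
Op 9: insert c.com -> 10.0.0.2 (expiry=8+2=10). clock=8
Op 10: tick 2 -> clock=10. purged={c.com}
Op 11: insert f.com -> 10.0.0.1 (expiry=10+1=11). clock=10
Op 12: insert a.com -> 10.0.0.1 (expiry=10+2=12). clock=10
Op 13: tick 2 -> clock=12. purged={a.com,f.com}
Op 14: tick 2 -> clock=14.
Op 15: tick 2 -> clock=16.
Op 16: tick 1 -> clock=17.
Op 17: insert c.com -> 10.0.0.3 (expiry=17+2=19). clock=17
Op 18: insert f.com -> 10.0.0.3 (expiry=17+1=18). clock=17
Op 19: insert b.com -> 10.0.0.4 (expiry=17+1=18). clock=17
Op 20: insert f.com -> 10.0.0.3 (expiry=17+2=19). clock=17
Op 21: insert c.com -> 10.0.0.1 (expiry=17+1=18). clock=17
Final cache (unexpired): {b.com,c.com,f.com} -> size=3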